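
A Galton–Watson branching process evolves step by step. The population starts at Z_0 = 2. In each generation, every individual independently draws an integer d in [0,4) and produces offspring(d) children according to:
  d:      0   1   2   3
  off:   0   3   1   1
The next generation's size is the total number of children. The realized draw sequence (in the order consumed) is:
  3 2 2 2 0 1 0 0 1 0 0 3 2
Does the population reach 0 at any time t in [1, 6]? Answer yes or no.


gen 0: Z_0=2, draws=[3, 2], offspring=[1, 1], Z_1=2
gen 1: Z_1=2, draws=[2, 2], offspring=[1, 1], Z_2=2
gen 2: Z_2=2, draws=[0, 1], offspring=[0, 3], Z_3=3
gen 3: Z_3=3, draws=[0, 0, 1], offspring=[0, 0, 3], Z_4=3
gen 4: Z_4=3, draws=[0, 0, 3], offspring=[0, 0, 1], Z_5=1
gen 5: Z_5=1, draws=[2], offspring=[1], Z_6=1

no


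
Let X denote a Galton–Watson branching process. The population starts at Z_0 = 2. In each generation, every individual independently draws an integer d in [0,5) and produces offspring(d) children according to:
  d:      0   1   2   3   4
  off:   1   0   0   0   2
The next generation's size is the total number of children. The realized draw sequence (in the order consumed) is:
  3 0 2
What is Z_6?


0

gen 0: Z_0=2, draws=[3, 0], offspring=[0, 1], Z_1=1
gen 1: Z_1=1, draws=[2], offspring=[0], Z_2=0
gen 2: Z_2=0, draws=[], offspring=[], Z_3=0
gen 3: Z_3=0, draws=[], offspring=[], Z_4=0
gen 4: Z_4=0, draws=[], offspring=[], Z_5=0
gen 5: Z_5=0, draws=[], offspring=[], Z_6=0


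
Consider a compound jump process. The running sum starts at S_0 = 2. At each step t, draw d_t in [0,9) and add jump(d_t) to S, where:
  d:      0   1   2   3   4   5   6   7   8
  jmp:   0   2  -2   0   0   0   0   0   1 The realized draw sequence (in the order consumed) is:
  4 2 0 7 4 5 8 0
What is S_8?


1

t=0: S=2, d=4, jump=0, S_1=2
t=1: S=2, d=2, jump=-2, S_2=0
t=2: S=0, d=0, jump=0, S_3=0
t=3: S=0, d=7, jump=0, S_4=0
t=4: S=0, d=4, jump=0, S_5=0
t=5: S=0, d=5, jump=0, S_6=0
t=6: S=0, d=8, jump=1, S_7=1
t=7: S=1, d=0, jump=0, S_8=1


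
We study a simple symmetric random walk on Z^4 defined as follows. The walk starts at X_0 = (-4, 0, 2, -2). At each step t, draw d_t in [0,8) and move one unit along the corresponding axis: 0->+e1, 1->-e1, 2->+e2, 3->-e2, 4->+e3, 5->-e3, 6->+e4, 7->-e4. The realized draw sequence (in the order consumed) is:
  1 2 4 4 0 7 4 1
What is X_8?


(-5, 1, 5, -3)

t=0: X=(-4, 0, 2, -2), d=1 → -e1, X_1=(-5, 0, 2, -2)
t=1: X=(-5, 0, 2, -2), d=2 → +e2, X_2=(-5, 1, 2, -2)
t=2: X=(-5, 1, 2, -2), d=4 → +e3, X_3=(-5, 1, 3, -2)
t=3: X=(-5, 1, 3, -2), d=4 → +e3, X_4=(-5, 1, 4, -2)
t=4: X=(-5, 1, 4, -2), d=0 → +e1, X_5=(-4, 1, 4, -2)
t=5: X=(-4, 1, 4, -2), d=7 → -e4, X_6=(-4, 1, 4, -3)
t=6: X=(-4, 1, 4, -3), d=4 → +e3, X_7=(-4, 1, 5, -3)
t=7: X=(-4, 1, 5, -3), d=1 → -e1, X_8=(-5, 1, 5, -3)


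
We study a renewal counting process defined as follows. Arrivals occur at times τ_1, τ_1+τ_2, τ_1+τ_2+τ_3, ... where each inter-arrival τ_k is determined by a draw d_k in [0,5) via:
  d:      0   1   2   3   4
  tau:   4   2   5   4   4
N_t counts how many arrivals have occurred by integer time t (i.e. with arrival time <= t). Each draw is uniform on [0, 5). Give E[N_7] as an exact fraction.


171/125

Inter-arrival values over d=0..4: [4, 2, 5, 4, 4]
Each d has probability 1/5, so the pmf of τ is: f(2) = 1/5, f(4) = 3/5, f(5) = 1/5
Renewal equation for m(n) = E[N_n]: condition on τ_1 = k (if k <= n, one arrival plus a fresh copy on the remaining n−k steps): m(n) = F(n) + Σ_{k<=n} f(k)·m(n−k), where F(n) = P(τ <= n) and m(0) = 0
m(1) = F(1) = 0
m(2) = F(2) = 1/5
m(3) = F(3) = 1/5
m(4) = F(4) + f(2)·m(2) = 4/5 + 1/5·1/5 = 21/25
m(5) = F(5) + f(2)·m(3) = 1 + 1/5·1/5 = 26/25
m(6) = F(6) + f(2)·m(4) + f(4)·m(2) = 1 + 1/5·21/25 + 3/5·1/5 = 161/125
m(7) = F(7) + f(2)·m(5) + f(4)·m(3) + f(5)·m(2) = 1 + 1/5·26/25 + 3/5·1/5 + 1/5·1/5 = 171/125
E[N_7] = m(7) = 171/125


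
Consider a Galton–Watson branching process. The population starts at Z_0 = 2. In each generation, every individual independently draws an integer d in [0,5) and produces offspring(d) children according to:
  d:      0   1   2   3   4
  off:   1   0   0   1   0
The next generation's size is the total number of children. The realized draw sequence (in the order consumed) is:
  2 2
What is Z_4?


0

gen 0: Z_0=2, draws=[2, 2], offspring=[0, 0], Z_1=0
gen 1: Z_1=0, draws=[], offspring=[], Z_2=0
gen 2: Z_2=0, draws=[], offspring=[], Z_3=0
gen 3: Z_3=0, draws=[], offspring=[], Z_4=0


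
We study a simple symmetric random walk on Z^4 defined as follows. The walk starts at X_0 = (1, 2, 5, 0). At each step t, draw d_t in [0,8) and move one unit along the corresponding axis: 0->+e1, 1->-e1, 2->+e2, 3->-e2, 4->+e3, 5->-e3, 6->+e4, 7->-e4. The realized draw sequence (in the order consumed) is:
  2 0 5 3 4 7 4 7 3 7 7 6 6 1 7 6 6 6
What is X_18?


(1, 1, 6, 0)

t=0: X=(1, 2, 5, 0), d=2 → +e2, X_1=(1, 3, 5, 0)
t=1: X=(1, 3, 5, 0), d=0 → +e1, X_2=(2, 3, 5, 0)
t=2: X=(2, 3, 5, 0), d=5 → -e3, X_3=(2, 3, 4, 0)
t=3: X=(2, 3, 4, 0), d=3 → -e2, X_4=(2, 2, 4, 0)
t=4: X=(2, 2, 4, 0), d=4 → +e3, X_5=(2, 2, 5, 0)
t=5: X=(2, 2, 5, 0), d=7 → -e4, X_6=(2, 2, 5, -1)
t=6: X=(2, 2, 5, -1), d=4 → +e3, X_7=(2, 2, 6, -1)
t=7: X=(2, 2, 6, -1), d=7 → -e4, X_8=(2, 2, 6, -2)
t=8: X=(2, 2, 6, -2), d=3 → -e2, X_9=(2, 1, 6, -2)
t=9: X=(2, 1, 6, -2), d=7 → -e4, X_10=(2, 1, 6, -3)
t=10: X=(2, 1, 6, -3), d=7 → -e4, X_11=(2, 1, 6, -4)
t=11: X=(2, 1, 6, -4), d=6 → +e4, X_12=(2, 1, 6, -3)
t=12: X=(2, 1, 6, -3), d=6 → +e4, X_13=(2, 1, 6, -2)
t=13: X=(2, 1, 6, -2), d=1 → -e1, X_14=(1, 1, 6, -2)
t=14: X=(1, 1, 6, -2), d=7 → -e4, X_15=(1, 1, 6, -3)
t=15: X=(1, 1, 6, -3), d=6 → +e4, X_16=(1, 1, 6, -2)
t=16: X=(1, 1, 6, -2), d=6 → +e4, X_17=(1, 1, 6, -1)
t=17: X=(1, 1, 6, -1), d=6 → +e4, X_18=(1, 1, 6, 0)


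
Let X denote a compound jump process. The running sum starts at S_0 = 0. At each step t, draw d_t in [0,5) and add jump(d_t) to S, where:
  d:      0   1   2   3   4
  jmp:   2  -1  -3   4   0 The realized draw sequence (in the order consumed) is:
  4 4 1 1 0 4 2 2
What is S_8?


t=0: S=0, d=4, jump=0, S_1=0
t=1: S=0, d=4, jump=0, S_2=0
t=2: S=0, d=1, jump=-1, S_3=-1
t=3: S=-1, d=1, jump=-1, S_4=-2
t=4: S=-2, d=0, jump=2, S_5=0
t=5: S=0, d=4, jump=0, S_6=0
t=6: S=0, d=2, jump=-3, S_7=-3
t=7: S=-3, d=2, jump=-3, S_8=-6

-6


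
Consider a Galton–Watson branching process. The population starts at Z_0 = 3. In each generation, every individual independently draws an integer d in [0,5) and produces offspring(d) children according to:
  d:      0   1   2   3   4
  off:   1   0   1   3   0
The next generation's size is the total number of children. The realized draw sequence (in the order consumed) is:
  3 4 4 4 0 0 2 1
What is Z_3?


1

gen 0: Z_0=3, draws=[3, 4, 4], offspring=[3, 0, 0], Z_1=3
gen 1: Z_1=3, draws=[4, 0, 0], offspring=[0, 1, 1], Z_2=2
gen 2: Z_2=2, draws=[2, 1], offspring=[1, 0], Z_3=1


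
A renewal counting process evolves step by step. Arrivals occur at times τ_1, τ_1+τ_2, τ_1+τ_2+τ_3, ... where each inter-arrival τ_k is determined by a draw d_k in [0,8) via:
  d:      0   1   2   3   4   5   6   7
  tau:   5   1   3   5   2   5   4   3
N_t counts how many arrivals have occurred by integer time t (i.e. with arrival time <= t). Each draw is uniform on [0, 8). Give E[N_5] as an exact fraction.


Inter-arrival values over d=0..7: [5, 1, 3, 5, 2, 5, 4, 3]
Each d has probability 1/8, so the pmf of τ is: f(1) = 1/8, f(2) = 1/8, f(3) = 1/4, f(4) = 1/8, f(5) = 3/8
Renewal equation for m(n) = E[N_n]: condition on τ_1 = k (if k <= n, one arrival plus a fresh copy on the remaining n−k steps): m(n) = F(n) + Σ_{k<=n} f(k)·m(n−k), where F(n) = P(τ <= n) and m(0) = 0
m(1) = F(1) = 1/8
m(2) = F(2) + f(1)·m(1) = 1/4 + 1/8·1/8 = 17/64
m(3) = F(3) + f(1)·m(2) + f(2)·m(1) = 1/2 + 1/8·17/64 + 1/8·1/8 = 281/512
m(4) = F(4) + f(1)·m(3) + f(2)·m(2) + f(3)·m(1) = 5/8 + 1/8·281/512 + 1/8·17/64 + 1/4·1/8 = 3105/4096
m(5) = F(5) + f(1)·m(4) + f(2)·m(3) + f(3)·m(2) + f(4)·m(1) = 1 + 1/8·3105/4096 + 1/8·281/512 + 1/4·17/64 + 1/8·1/8 = 40809/32768
E[N_5] = m(5) = 40809/32768

40809/32768


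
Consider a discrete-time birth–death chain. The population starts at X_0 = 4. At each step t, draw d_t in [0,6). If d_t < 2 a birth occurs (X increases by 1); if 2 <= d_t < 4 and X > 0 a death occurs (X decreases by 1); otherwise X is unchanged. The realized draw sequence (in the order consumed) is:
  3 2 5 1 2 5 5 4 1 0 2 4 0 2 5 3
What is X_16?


t=0: X=4, d=3 → death, X_1=3
t=1: X=3, d=2 → death, X_2=2
t=2: X=2, d=5 → hold, X_3=2
t=3: X=2, d=1 → birth, X_4=3
t=4: X=3, d=2 → death, X_5=2
t=5: X=2, d=5 → hold, X_6=2
t=6: X=2, d=5 → hold, X_7=2
t=7: X=2, d=4 → hold, X_8=2
t=8: X=2, d=1 → birth, X_9=3
t=9: X=3, d=0 → birth, X_10=4
t=10: X=4, d=2 → death, X_11=3
t=11: X=3, d=4 → hold, X_12=3
t=12: X=3, d=0 → birth, X_13=4
t=13: X=4, d=2 → death, X_14=3
t=14: X=3, d=5 → hold, X_15=3
t=15: X=3, d=3 → death, X_16=2

2


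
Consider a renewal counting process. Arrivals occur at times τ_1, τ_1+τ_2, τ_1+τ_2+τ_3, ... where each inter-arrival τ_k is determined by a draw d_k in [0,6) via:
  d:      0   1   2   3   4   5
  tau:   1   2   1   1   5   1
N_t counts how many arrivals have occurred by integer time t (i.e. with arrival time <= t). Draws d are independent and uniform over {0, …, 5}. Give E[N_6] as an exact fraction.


19529/5832

Inter-arrival values over d=0..5: [1, 2, 1, 1, 5, 1]
Each d has probability 1/6, so the pmf of τ is: f(1) = 2/3, f(2) = 1/6, f(5) = 1/6
Renewal equation for m(n) = E[N_n]: condition on τ_1 = k (if k <= n, one arrival plus a fresh copy on the remaining n−k steps): m(n) = F(n) + Σ_{k<=n} f(k)·m(n−k), where F(n) = P(τ <= n) and m(0) = 0
m(1) = F(1) = 2/3
m(2) = F(2) + f(1)·m(1) = 5/6 + 2/3·2/3 = 23/18
m(3) = F(3) + f(1)·m(2) + f(2)·m(1) = 5/6 + 2/3·23/18 + 1/6·2/3 = 97/54
m(4) = F(4) + f(1)·m(3) + f(2)·m(2) = 5/6 + 2/3·97/54 + 1/6·23/18 = 727/324
m(5) = F(5) + f(1)·m(4) + f(2)·m(3) = 1 + 2/3·727/324 + 1/6·97/54 = 2717/972
m(6) = F(6) + f(1)·m(5) + f(2)·m(4) + f(5)·m(1) = 1 + 2/3·2717/972 + 1/6·727/324 + 1/6·2/3 = 19529/5832
E[N_6] = m(6) = 19529/5832


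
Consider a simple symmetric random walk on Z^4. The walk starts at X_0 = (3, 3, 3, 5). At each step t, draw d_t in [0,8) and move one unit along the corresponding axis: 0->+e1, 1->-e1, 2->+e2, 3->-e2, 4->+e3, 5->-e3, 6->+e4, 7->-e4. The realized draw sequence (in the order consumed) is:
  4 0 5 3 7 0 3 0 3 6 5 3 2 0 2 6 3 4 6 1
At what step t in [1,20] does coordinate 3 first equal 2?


11

t=0: X=(3, 3, 3, 5), d=4 → +e3, X_1=(3, 3, 4, 5)
t=1: X=(3, 3, 4, 5), d=0 → +e1, X_2=(4, 3, 4, 5)
t=2: X=(4, 3, 4, 5), d=5 → -e3, X_3=(4, 3, 3, 5)
t=3: X=(4, 3, 3, 5), d=3 → -e2, X_4=(4, 2, 3, 5)
t=4: X=(4, 2, 3, 5), d=7 → -e4, X_5=(4, 2, 3, 4)
t=5: X=(4, 2, 3, 4), d=0 → +e1, X_6=(5, 2, 3, 4)
t=6: X=(5, 2, 3, 4), d=3 → -e2, X_7=(5, 1, 3, 4)
t=7: X=(5, 1, 3, 4), d=0 → +e1, X_8=(6, 1, 3, 4)
t=8: X=(6, 1, 3, 4), d=3 → -e2, X_9=(6, 0, 3, 4)
t=9: X=(6, 0, 3, 4), d=6 → +e4, X_10=(6, 0, 3, 5)
t=10: X=(6, 0, 3, 5), d=5 → -e3, X_11=(6, 0, 2, 5)
t=11: X=(6, 0, 2, 5), d=3 → -e2, X_12=(6, -1, 2, 5)
t=12: X=(6, -1, 2, 5), d=2 → +e2, X_13=(6, 0, 2, 5)
t=13: X=(6, 0, 2, 5), d=0 → +e1, X_14=(7, 0, 2, 5)
t=14: X=(7, 0, 2, 5), d=2 → +e2, X_15=(7, 1, 2, 5)
t=15: X=(7, 1, 2, 5), d=6 → +e4, X_16=(7, 1, 2, 6)
t=16: X=(7, 1, 2, 6), d=3 → -e2, X_17=(7, 0, 2, 6)
t=17: X=(7, 0, 2, 6), d=4 → +e3, X_18=(7, 0, 3, 6)
t=18: X=(7, 0, 3, 6), d=6 → +e4, X_19=(7, 0, 3, 7)
t=19: X=(7, 0, 3, 7), d=1 → -e1, X_20=(6, 0, 3, 7)


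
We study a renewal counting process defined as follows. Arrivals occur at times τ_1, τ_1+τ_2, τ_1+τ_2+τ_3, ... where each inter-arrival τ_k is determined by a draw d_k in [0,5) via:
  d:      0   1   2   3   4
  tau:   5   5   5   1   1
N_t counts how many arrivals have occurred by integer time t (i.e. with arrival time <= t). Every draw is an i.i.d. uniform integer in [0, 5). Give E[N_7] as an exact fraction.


158873/78125

Inter-arrival values over d=0..4: [5, 5, 5, 1, 1]
Each d has probability 1/5, so the pmf of τ is: f(1) = 2/5, f(5) = 3/5
Renewal equation for m(n) = E[N_n]: condition on τ_1 = k (if k <= n, one arrival plus a fresh copy on the remaining n−k steps): m(n) = F(n) + Σ_{k<=n} f(k)·m(n−k), where F(n) = P(τ <= n) and m(0) = 0
m(1) = F(1) = 2/5
m(2) = F(2) + f(1)·m(1) = 2/5 + 2/5·2/5 = 14/25
m(3) = F(3) + f(1)·m(2) = 2/5 + 2/5·14/25 = 78/125
m(4) = F(4) + f(1)·m(3) = 2/5 + 2/5·78/125 = 406/625
m(5) = F(5) + f(1)·m(4) = 1 + 2/5·406/625 = 3937/3125
m(6) = F(6) + f(1)·m(5) + f(5)·m(1) = 1 + 2/5·3937/3125 + 3/5·2/5 = 27249/15625
m(7) = F(7) + f(1)·m(6) + f(5)·m(2) = 1 + 2/5·27249/15625 + 3/5·14/25 = 158873/78125
E[N_7] = m(7) = 158873/78125


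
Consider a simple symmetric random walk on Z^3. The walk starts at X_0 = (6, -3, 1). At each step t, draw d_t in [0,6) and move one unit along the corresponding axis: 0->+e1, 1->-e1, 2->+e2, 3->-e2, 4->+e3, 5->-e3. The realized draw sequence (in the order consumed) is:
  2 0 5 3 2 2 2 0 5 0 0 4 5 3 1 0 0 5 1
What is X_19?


(10, -1, -2)

t=0: X=(6, -3, 1), d=2 → +e2, X_1=(6, -2, 1)
t=1: X=(6, -2, 1), d=0 → +e1, X_2=(7, -2, 1)
t=2: X=(7, -2, 1), d=5 → -e3, X_3=(7, -2, 0)
t=3: X=(7, -2, 0), d=3 → -e2, X_4=(7, -3, 0)
t=4: X=(7, -3, 0), d=2 → +e2, X_5=(7, -2, 0)
t=5: X=(7, -2, 0), d=2 → +e2, X_6=(7, -1, 0)
t=6: X=(7, -1, 0), d=2 → +e2, X_7=(7, 0, 0)
t=7: X=(7, 0, 0), d=0 → +e1, X_8=(8, 0, 0)
t=8: X=(8, 0, 0), d=5 → -e3, X_9=(8, 0, -1)
t=9: X=(8, 0, -1), d=0 → +e1, X_10=(9, 0, -1)
t=10: X=(9, 0, -1), d=0 → +e1, X_11=(10, 0, -1)
t=11: X=(10, 0, -1), d=4 → +e3, X_12=(10, 0, 0)
t=12: X=(10, 0, 0), d=5 → -e3, X_13=(10, 0, -1)
t=13: X=(10, 0, -1), d=3 → -e2, X_14=(10, -1, -1)
t=14: X=(10, -1, -1), d=1 → -e1, X_15=(9, -1, -1)
t=15: X=(9, -1, -1), d=0 → +e1, X_16=(10, -1, -1)
t=16: X=(10, -1, -1), d=0 → +e1, X_17=(11, -1, -1)
t=17: X=(11, -1, -1), d=5 → -e3, X_18=(11, -1, -2)
t=18: X=(11, -1, -2), d=1 → -e1, X_19=(10, -1, -2)


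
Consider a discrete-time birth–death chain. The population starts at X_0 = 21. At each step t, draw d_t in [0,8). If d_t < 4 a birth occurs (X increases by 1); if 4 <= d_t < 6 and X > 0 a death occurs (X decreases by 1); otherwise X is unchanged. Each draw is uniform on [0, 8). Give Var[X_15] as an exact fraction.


165/16

X can drop by at most 1 per step and X_0 = 21 > T = 15, so X_t >= 21 − t >= 6 > 0 for every t <= 15: the floor at 0 (the 'and X > 0' condition) never binds. Hence X_15 = X_0 + Σ_{t<15} Y_t with i.i.d. increments Y_t = y(d_t) ∈ {+1, −1, 0}.
Outcome values over d=0..7: [1, 1, 1, 1, -1, -1, 0, 0]
Σy = 2, Σy² = 6, M = 8
μ = 2/8 = 1/4,  σ² = 6/8 − (1/4)² = 11/16
Independent increments: Var[X_15] = 15·σ² = 15·(11/16) = 165/16


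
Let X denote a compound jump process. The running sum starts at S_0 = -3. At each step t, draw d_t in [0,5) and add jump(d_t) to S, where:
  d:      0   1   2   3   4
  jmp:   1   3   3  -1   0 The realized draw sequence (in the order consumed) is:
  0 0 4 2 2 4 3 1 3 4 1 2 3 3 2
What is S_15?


t=0: S=-3, d=0, jump=1, S_1=-2
t=1: S=-2, d=0, jump=1, S_2=-1
t=2: S=-1, d=4, jump=0, S_3=-1
t=3: S=-1, d=2, jump=3, S_4=2
t=4: S=2, d=2, jump=3, S_5=5
t=5: S=5, d=4, jump=0, S_6=5
t=6: S=5, d=3, jump=-1, S_7=4
t=7: S=4, d=1, jump=3, S_8=7
t=8: S=7, d=3, jump=-1, S_9=6
t=9: S=6, d=4, jump=0, S_10=6
t=10: S=6, d=1, jump=3, S_11=9
t=11: S=9, d=2, jump=3, S_12=12
t=12: S=12, d=3, jump=-1, S_13=11
t=13: S=11, d=3, jump=-1, S_14=10
t=14: S=10, d=2, jump=3, S_15=13

13


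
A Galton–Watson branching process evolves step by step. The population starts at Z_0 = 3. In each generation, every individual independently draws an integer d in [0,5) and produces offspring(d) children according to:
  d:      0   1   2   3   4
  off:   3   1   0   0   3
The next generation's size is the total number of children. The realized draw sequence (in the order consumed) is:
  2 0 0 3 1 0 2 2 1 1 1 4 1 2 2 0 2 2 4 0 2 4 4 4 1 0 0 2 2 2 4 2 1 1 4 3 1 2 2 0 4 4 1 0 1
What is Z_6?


23

gen 0: Z_0=3, draws=[2, 0, 0], offspring=[0, 3, 3], Z_1=6
gen 1: Z_1=6, draws=[3, 1, 0, 2, 2, 1], offspring=[0, 1, 3, 0, 0, 1], Z_2=5
gen 2: Z_2=5, draws=[1, 1, 4, 1, 2], offspring=[1, 1, 3, 1, 0], Z_3=6
gen 3: Z_3=6, draws=[2, 0, 2, 2, 4, 0], offspring=[0, 3, 0, 0, 3, 3], Z_4=9
gen 4: Z_4=9, draws=[2, 4, 4, 4, 1, 0, 0, 2, 2], offspring=[0, 3, 3, 3, 1, 3, 3, 0, 0], Z_5=16
gen 5: Z_5=16, draws=[2, 4, 2, 1, 1, 4, 3, 1, 2, 2, 0, 4, 4, 1, 0, 1], offspring=[0, 3, 0, 1, 1, 3, 0, 1, 0, 0, 3, 3, 3, 1, 3, 1], Z_6=23


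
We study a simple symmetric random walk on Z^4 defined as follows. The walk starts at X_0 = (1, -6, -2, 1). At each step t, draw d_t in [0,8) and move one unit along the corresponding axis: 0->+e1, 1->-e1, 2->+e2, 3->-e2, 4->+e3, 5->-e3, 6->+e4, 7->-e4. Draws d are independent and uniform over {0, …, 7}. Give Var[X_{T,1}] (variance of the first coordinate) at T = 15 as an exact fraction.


15/4

Outcome values over d=0..7: [1, -1, 0, 0, 0, 0, 0, 0]
Σy = 0, Σy² = 2, M = 8
μ = 0/8 = 0,  σ² = 2/8 − (0)² = 1/4
Independent increments: Var[X_15] = 15·σ² = 15·(1/4) = 15/4


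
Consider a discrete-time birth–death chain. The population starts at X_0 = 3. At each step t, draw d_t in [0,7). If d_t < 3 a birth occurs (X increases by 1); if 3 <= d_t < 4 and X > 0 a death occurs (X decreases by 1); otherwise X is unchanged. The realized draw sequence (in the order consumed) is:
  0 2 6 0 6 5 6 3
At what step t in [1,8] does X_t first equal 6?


4

t=0: X=3, d=0 → birth, X_1=4
t=1: X=4, d=2 → birth, X_2=5
t=2: X=5, d=6 → hold, X_3=5
t=3: X=5, d=0 → birth, X_4=6
t=4: X=6, d=6 → hold, X_5=6
t=5: X=6, d=5 → hold, X_6=6
t=6: X=6, d=6 → hold, X_7=6
t=7: X=6, d=3 → death, X_8=5


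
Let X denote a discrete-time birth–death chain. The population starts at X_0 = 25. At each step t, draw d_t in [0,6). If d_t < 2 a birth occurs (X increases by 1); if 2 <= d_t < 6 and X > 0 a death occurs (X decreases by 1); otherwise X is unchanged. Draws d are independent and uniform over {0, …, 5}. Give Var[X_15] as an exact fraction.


40/3

X can drop by at most 1 per step and X_0 = 25 > T = 15, so X_t >= 25 − t >= 10 > 0 for every t <= 15: the floor at 0 (the 'and X > 0' condition) never binds. Hence X_15 = X_0 + Σ_{t<15} Y_t with i.i.d. increments Y_t = y(d_t) ∈ {+1, −1, 0}.
Outcome values over d=0..5: [1, 1, -1, -1, -1, -1]
Σy = -2, Σy² = 6, M = 6
μ = -2/6 = -1/3,  σ² = 6/6 − (-1/3)² = 8/9
Independent increments: Var[X_15] = 15·σ² = 15·(8/9) = 40/3


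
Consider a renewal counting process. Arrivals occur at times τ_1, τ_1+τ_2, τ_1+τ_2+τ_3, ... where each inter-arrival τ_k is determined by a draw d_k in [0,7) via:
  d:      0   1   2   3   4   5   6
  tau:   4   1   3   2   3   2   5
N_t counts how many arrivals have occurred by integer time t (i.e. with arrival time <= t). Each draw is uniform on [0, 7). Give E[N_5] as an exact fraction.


Inter-arrival values over d=0..6: [4, 1, 3, 2, 3, 2, 5]
Each d has probability 1/7, so the pmf of τ is: f(1) = 1/7, f(2) = 2/7, f(3) = 2/7, f(4) = 1/7, f(5) = 1/7
Renewal equation for m(n) = E[N_n]: condition on τ_1 = k (if k <= n, one arrival plus a fresh copy on the remaining n−k steps): m(n) = F(n) + Σ_{k<=n} f(k)·m(n−k), where F(n) = P(τ <= n) and m(0) = 0
m(1) = F(1) = 1/7
m(2) = F(2) + f(1)·m(1) = 3/7 + 1/7·1/7 = 22/49
m(3) = F(3) + f(1)·m(2) + f(2)·m(1) = 5/7 + 1/7·22/49 + 2/7·1/7 = 281/343
m(4) = F(4) + f(1)·m(3) + f(2)·m(2) + f(3)·m(1) = 6/7 + 1/7·281/343 + 2/7·22/49 + 2/7·1/7 = 2745/2401
m(5) = F(5) + f(1)·m(4) + f(2)·m(3) + f(3)·m(2) + f(4)·m(1) = 1 + 1/7·2745/2401 + 2/7·281/343 + 2/7·22/49 + 1/7·1/7 = 25985/16807
E[N_5] = m(5) = 25985/16807

25985/16807


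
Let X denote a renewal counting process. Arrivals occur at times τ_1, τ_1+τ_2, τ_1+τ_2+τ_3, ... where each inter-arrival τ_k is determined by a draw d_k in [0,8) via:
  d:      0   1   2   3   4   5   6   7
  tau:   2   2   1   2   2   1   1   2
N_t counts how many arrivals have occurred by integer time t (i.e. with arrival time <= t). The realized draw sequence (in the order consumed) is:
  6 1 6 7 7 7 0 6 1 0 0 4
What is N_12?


draw d_1=6: τ_1=1, arrival time A_1=1
draw d_2=1: τ_2=2, arrival time A_2=3
draw d_3=6: τ_3=1, arrival time A_3=4
draw d_4=7: τ_4=2, arrival time A_4=6
draw d_5=7: τ_5=2, arrival time A_5=8
draw d_6=7: τ_6=2, arrival time A_6=10
draw d_7=0: τ_7=2, arrival time A_7=12
draw d_8=6: τ_8=1, arrival time A_8=13
draw d_9=1: τ_9=2, arrival time A_9=15
draw d_10=0: τ_10=2, arrival time A_10=17
draw d_11=0: τ_11=2, arrival time A_11=19
draw d_12=4: τ_12=2, arrival time A_12=21
N_t over t=0..12: 0:0 1:1 2:1 3:2 4:3 5:3 6:4 7:4 8:5 9:5 10:6 11:6 12:7

7


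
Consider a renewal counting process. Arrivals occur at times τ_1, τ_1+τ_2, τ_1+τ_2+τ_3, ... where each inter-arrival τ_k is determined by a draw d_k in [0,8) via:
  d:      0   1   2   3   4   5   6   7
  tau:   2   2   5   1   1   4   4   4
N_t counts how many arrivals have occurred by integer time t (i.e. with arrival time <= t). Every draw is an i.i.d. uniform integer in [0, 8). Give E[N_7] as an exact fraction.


Inter-arrival values over d=0..7: [2, 2, 5, 1, 1, 4, 4, 4]
Each d has probability 1/8, so the pmf of τ is: f(1) = 1/4, f(2) = 1/4, f(4) = 3/8, f(5) = 1/8
Renewal equation for m(n) = E[N_n]: condition on τ_1 = k (if k <= n, one arrival plus a fresh copy on the remaining n−k steps): m(n) = F(n) + Σ_{k<=n} f(k)·m(n−k), where F(n) = P(τ <= n) and m(0) = 0
m(1) = F(1) = 1/4
m(2) = F(2) + f(1)·m(1) = 1/2 + 1/4·1/4 = 9/16
m(3) = F(3) + f(1)·m(2) + f(2)·m(1) = 1/2 + 1/4·9/16 + 1/4·1/4 = 45/64
m(4) = F(4) + f(1)·m(3) + f(2)·m(2) = 7/8 + 1/4·45/64 + 1/4·9/16 = 305/256
m(5) = F(5) + f(1)·m(4) + f(2)·m(3) + f(4)·m(1) = 1 + 1/4·305/256 + 1/4·45/64 + 3/8·1/4 = 1605/1024
m(6) = F(6) + f(1)·m(5) + f(2)·m(4) + f(4)·m(2) + f(5)·m(1) = 1 + 1/4·1605/1024 + 1/4·305/256 + 3/8·9/16 + 1/8·1/4 = 7913/4096
m(7) = F(7) + f(1)·m(6) + f(2)·m(5) + f(4)·m(3) + f(5)·m(2) = 1 + 1/4·7913/4096 + 1/4·1605/1024 + 3/8·45/64 + 1/8·9/16 = 36189/16384
E[N_7] = m(7) = 36189/16384

36189/16384


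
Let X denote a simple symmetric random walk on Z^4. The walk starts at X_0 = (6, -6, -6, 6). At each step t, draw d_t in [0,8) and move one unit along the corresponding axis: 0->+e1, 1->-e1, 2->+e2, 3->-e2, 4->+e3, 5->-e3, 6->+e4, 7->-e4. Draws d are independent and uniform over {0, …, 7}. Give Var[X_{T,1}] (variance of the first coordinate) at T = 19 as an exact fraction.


19/4

Outcome values over d=0..7: [1, -1, 0, 0, 0, 0, 0, 0]
Σy = 0, Σy² = 2, M = 8
μ = 0/8 = 0,  σ² = 2/8 − (0)² = 1/4
Independent increments: Var[X_19] = 19·σ² = 19·(1/4) = 19/4


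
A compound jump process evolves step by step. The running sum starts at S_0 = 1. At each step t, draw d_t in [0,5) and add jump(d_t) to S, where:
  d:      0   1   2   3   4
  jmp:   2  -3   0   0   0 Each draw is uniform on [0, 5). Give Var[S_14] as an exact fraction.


Outcome values over d=0..4: [2, -3, 0, 0, 0]
Σy = -1, Σy² = 13, M = 5
μ = -1/5 = -1/5,  σ² = 13/5 − (-1/5)² = 64/25
Independent increments: Var[S_14] = 14·σ² = 14·(64/25) = 896/25

896/25


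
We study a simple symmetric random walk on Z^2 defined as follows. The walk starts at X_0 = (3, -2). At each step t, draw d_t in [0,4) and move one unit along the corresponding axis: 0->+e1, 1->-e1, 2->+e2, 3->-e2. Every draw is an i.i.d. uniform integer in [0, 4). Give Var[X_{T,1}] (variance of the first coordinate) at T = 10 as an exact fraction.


Outcome values over d=0..3: [1, -1, 0, 0]
Σy = 0, Σy² = 2, M = 4
μ = 0/4 = 0,  σ² = 2/4 − (0)² = 1/2
Independent increments: Var[X_10] = 10·σ² = 10·(1/2) = 5

5


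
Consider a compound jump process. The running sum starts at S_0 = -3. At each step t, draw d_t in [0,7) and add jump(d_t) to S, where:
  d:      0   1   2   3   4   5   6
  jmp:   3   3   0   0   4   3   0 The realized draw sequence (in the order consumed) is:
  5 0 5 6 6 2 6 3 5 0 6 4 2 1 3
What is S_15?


19

t=0: S=-3, d=5, jump=3, S_1=0
t=1: S=0, d=0, jump=3, S_2=3
t=2: S=3, d=5, jump=3, S_3=6
t=3: S=6, d=6, jump=0, S_4=6
t=4: S=6, d=6, jump=0, S_5=6
t=5: S=6, d=2, jump=0, S_6=6
t=6: S=6, d=6, jump=0, S_7=6
t=7: S=6, d=3, jump=0, S_8=6
t=8: S=6, d=5, jump=3, S_9=9
t=9: S=9, d=0, jump=3, S_10=12
t=10: S=12, d=6, jump=0, S_11=12
t=11: S=12, d=4, jump=4, S_12=16
t=12: S=16, d=2, jump=0, S_13=16
t=13: S=16, d=1, jump=3, S_14=19
t=14: S=19, d=3, jump=0, S_15=19


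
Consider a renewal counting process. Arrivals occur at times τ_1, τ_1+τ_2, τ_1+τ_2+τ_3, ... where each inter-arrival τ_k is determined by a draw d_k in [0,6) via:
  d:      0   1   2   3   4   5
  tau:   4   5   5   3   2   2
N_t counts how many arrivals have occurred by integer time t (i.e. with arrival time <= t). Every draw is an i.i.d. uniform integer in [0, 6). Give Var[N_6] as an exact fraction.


Inter-arrival values over d=0..5: [4, 5, 5, 3, 2, 2]
Each d has probability 1/6, so the pmf of τ is: f(2) = 1/3, f(3) = 1/6, f(4) = 1/6, f(5) = 1/3
Let p_n(j) = P(N_n = j), with p_0 = [1]. Condition on τ_1: p_n(0) = P(τ > n), and for j >= 1, p_n(j) = Σ_{k<=n} f(k)·p_{n−k}(j−1)
p_1 = [1]  (j = 0)
p_2 = [2/3, 1/3]  (j = 0..1)
p_3 = [1/2, 1/2]  (j = 0..1)
p_4 = [1/3, 5/9, 1/9]  (j = 0..2)
p_5 = [0, 7/9, 2/9]  (j = 0..2)
p_6 = [0, 23/36, 35/108, 1/27]  (j = 0..3)
E[N_6] = Σ j·p_6(j) = 151/108;  E[N_6²] = Σ j²·p_6(j) = 245/108
Var[N_6] = 245/108 − (151/108)² = 3659/11664

3659/11664


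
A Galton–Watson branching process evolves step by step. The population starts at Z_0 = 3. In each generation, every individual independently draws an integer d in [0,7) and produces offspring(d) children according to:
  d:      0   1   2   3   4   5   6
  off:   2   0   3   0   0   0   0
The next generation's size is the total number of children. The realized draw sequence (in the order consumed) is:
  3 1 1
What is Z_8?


gen 0: Z_0=3, draws=[3, 1, 1], offspring=[0, 0, 0], Z_1=0
gen 1: Z_1=0, draws=[], offspring=[], Z_2=0
gen 2: Z_2=0, draws=[], offspring=[], Z_3=0
gen 3: Z_3=0, draws=[], offspring=[], Z_4=0
gen 4: Z_4=0, draws=[], offspring=[], Z_5=0
gen 5: Z_5=0, draws=[], offspring=[], Z_6=0
gen 6: Z_6=0, draws=[], offspring=[], Z_7=0
gen 7: Z_7=0, draws=[], offspring=[], Z_8=0

0


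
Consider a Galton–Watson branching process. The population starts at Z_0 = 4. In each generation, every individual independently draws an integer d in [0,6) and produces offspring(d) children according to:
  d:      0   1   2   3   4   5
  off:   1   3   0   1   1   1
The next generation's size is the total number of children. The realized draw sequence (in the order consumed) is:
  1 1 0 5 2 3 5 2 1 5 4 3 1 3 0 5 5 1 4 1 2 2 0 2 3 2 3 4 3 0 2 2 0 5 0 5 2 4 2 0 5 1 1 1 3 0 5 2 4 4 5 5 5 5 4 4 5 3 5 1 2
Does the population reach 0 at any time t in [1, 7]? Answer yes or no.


no

gen 0: Z_0=4, draws=[1, 1, 0, 5], offspring=[3, 3, 1, 1], Z_1=8
gen 1: Z_1=8, draws=[2, 3, 5, 2, 1, 5, 4, 3], offspring=[0, 1, 1, 0, 3, 1, 1, 1], Z_2=8
gen 2: Z_2=8, draws=[1, 3, 0, 5, 5, 1, 4, 1], offspring=[3, 1, 1, 1, 1, 3, 1, 3], Z_3=14
gen 3: Z_3=14, draws=[2, 2, 0, 2, 3, 2, 3, 4, 3, 0, 2, 2, 0, 5], offspring=[0, 0, 1, 0, 1, 0, 1, 1, 1, 1, 0, 0, 1, 1], Z_4=8
gen 4: Z_4=8, draws=[0, 5, 2, 4, 2, 0, 5, 1], offspring=[1, 1, 0, 1, 0, 1, 1, 3], Z_5=8
gen 5: Z_5=8, draws=[1, 1, 3, 0, 5, 2, 4, 4], offspring=[3, 3, 1, 1, 1, 0, 1, 1], Z_6=11
gen 6: Z_6=11, draws=[5, 5, 5, 5, 4, 4, 5, 3, 5, 1, 2], offspring=[1, 1, 1, 1, 1, 1, 1, 1, 1, 3, 0], Z_7=12


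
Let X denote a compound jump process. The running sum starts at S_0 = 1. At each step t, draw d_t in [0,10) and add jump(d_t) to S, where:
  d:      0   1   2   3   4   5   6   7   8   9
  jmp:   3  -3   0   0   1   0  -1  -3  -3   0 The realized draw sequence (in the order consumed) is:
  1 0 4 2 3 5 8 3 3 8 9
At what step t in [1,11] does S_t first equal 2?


t=0: S=1, d=1, jump=-3, S_1=-2
t=1: S=-2, d=0, jump=3, S_2=1
t=2: S=1, d=4, jump=1, S_3=2
t=3: S=2, d=2, jump=0, S_4=2
t=4: S=2, d=3, jump=0, S_5=2
t=5: S=2, d=5, jump=0, S_6=2
t=6: S=2, d=8, jump=-3, S_7=-1
t=7: S=-1, d=3, jump=0, S_8=-1
t=8: S=-1, d=3, jump=0, S_9=-1
t=9: S=-1, d=8, jump=-3, S_10=-4
t=10: S=-4, d=9, jump=0, S_11=-4

3


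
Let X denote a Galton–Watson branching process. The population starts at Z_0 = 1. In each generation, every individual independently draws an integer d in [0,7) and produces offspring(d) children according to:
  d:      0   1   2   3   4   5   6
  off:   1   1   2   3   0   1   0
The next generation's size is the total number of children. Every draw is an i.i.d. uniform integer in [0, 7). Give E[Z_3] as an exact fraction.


Outcome values over d=0..6: [1, 1, 2, 3, 0, 1, 0]
Σy = 8, Σy² = 16, M = 7
μ = 8/7 = 8/7,  σ² = 16/7 − (8/7)² = 48/49
E[Z_0] = 1
E[Z_1] = 8/7·E[Z_0] = 8/7
E[Z_2] = 8/7·E[Z_1] = 64/49
E[Z_3] = 8/7·E[Z_2] = 512/343

512/343


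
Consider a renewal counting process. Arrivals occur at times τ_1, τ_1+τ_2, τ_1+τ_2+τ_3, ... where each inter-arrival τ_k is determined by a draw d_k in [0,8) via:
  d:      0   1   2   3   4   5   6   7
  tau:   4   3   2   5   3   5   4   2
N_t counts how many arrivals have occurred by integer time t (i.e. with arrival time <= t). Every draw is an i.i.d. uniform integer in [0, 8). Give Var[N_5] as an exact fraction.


Inter-arrival values over d=0..7: [4, 3, 2, 5, 3, 5, 4, 2]
Each d has probability 1/8, so the pmf of τ is: f(2) = 1/4, f(3) = 1/4, f(4) = 1/4, f(5) = 1/4
Let p_n(j) = P(N_n = j), with p_0 = [1]. Condition on τ_1: p_n(0) = P(τ > n), and for j >= 1, p_n(j) = Σ_{k<=n} f(k)·p_{n−k}(j−1)
p_1 = [1]  (j = 0)
p_2 = [3/4, 1/4]  (j = 0..1)
p_3 = [1/2, 1/2]  (j = 0..1)
p_4 = [1/4, 11/16, 1/16]  (j = 0..2)
p_5 = [0, 13/16, 3/16]  (j = 0..2)
E[N_5] = Σ j·p_5(j) = 19/16;  E[N_5²] = Σ j²·p_5(j) = 25/16
Var[N_5] = 25/16 − (19/16)² = 39/256

39/256


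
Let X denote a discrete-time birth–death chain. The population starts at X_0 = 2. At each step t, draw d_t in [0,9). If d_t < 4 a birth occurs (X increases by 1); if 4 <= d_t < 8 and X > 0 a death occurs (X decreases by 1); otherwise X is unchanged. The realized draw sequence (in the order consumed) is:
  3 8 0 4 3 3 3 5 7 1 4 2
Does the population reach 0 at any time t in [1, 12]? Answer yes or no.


t=0: X=2, d=3 → birth, X_1=3
t=1: X=3, d=8 → hold, X_2=3
t=2: X=3, d=0 → birth, X_3=4
t=3: X=4, d=4 → death, X_4=3
t=4: X=3, d=3 → birth, X_5=4
t=5: X=4, d=3 → birth, X_6=5
t=6: X=5, d=3 → birth, X_7=6
t=7: X=6, d=5 → death, X_8=5
t=8: X=5, d=7 → death, X_9=4
t=9: X=4, d=1 → birth, X_10=5
t=10: X=5, d=4 → death, X_11=4
t=11: X=4, d=2 → birth, X_12=5

no


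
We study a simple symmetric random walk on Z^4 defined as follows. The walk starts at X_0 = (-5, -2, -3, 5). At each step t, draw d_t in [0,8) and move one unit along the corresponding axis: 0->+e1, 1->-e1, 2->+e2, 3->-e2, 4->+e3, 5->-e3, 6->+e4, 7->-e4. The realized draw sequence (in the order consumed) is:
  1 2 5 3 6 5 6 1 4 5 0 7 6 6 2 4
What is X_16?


t=0: X=(-5, -2, -3, 5), d=1 → -e1, X_1=(-6, -2, -3, 5)
t=1: X=(-6, -2, -3, 5), d=2 → +e2, X_2=(-6, -1, -3, 5)
t=2: X=(-6, -1, -3, 5), d=5 → -e3, X_3=(-6, -1, -4, 5)
t=3: X=(-6, -1, -4, 5), d=3 → -e2, X_4=(-6, -2, -4, 5)
t=4: X=(-6, -2, -4, 5), d=6 → +e4, X_5=(-6, -2, -4, 6)
t=5: X=(-6, -2, -4, 6), d=5 → -e3, X_6=(-6, -2, -5, 6)
t=6: X=(-6, -2, -5, 6), d=6 → +e4, X_7=(-6, -2, -5, 7)
t=7: X=(-6, -2, -5, 7), d=1 → -e1, X_8=(-7, -2, -5, 7)
t=8: X=(-7, -2, -5, 7), d=4 → +e3, X_9=(-7, -2, -4, 7)
t=9: X=(-7, -2, -4, 7), d=5 → -e3, X_10=(-7, -2, -5, 7)
t=10: X=(-7, -2, -5, 7), d=0 → +e1, X_11=(-6, -2, -5, 7)
t=11: X=(-6, -2, -5, 7), d=7 → -e4, X_12=(-6, -2, -5, 6)
t=12: X=(-6, -2, -5, 6), d=6 → +e4, X_13=(-6, -2, -5, 7)
t=13: X=(-6, -2, -5, 7), d=6 → +e4, X_14=(-6, -2, -5, 8)
t=14: X=(-6, -2, -5, 8), d=2 → +e2, X_15=(-6, -1, -5, 8)
t=15: X=(-6, -1, -5, 8), d=4 → +e3, X_16=(-6, -1, -4, 8)

(-6, -1, -4, 8)


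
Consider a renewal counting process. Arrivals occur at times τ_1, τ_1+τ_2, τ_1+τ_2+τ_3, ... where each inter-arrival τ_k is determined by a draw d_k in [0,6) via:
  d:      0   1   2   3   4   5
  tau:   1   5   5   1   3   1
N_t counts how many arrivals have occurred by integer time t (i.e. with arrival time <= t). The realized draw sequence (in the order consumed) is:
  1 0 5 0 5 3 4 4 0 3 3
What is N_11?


draw d_1=1: τ_1=5, arrival time A_1=5
draw d_2=0: τ_2=1, arrival time A_2=6
draw d_3=5: τ_3=1, arrival time A_3=7
draw d_4=0: τ_4=1, arrival time A_4=8
draw d_5=5: τ_5=1, arrival time A_5=9
draw d_6=3: τ_6=1, arrival time A_6=10
draw d_7=4: τ_7=3, arrival time A_7=13
draw d_8=4: τ_8=3, arrival time A_8=16
draw d_9=0: τ_9=1, arrival time A_9=17
draw d_10=3: τ_10=1, arrival time A_10=18
draw d_11=3: τ_11=1, arrival time A_11=19
N_t over t=0..11: 0:0 1:0 2:0 3:0 4:0 5:1 6:2 7:3 8:4 9:5 10:6 11:6

6


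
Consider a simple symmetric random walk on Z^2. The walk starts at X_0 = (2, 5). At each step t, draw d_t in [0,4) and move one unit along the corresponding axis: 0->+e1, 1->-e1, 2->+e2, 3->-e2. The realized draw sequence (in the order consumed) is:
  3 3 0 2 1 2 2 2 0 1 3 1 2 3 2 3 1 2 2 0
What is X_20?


t=0: X=(2, 5), d=3 → -e2, X_1=(2, 4)
t=1: X=(2, 4), d=3 → -e2, X_2=(2, 3)
t=2: X=(2, 3), d=0 → +e1, X_3=(3, 3)
t=3: X=(3, 3), d=2 → +e2, X_4=(3, 4)
t=4: X=(3, 4), d=1 → -e1, X_5=(2, 4)
t=5: X=(2, 4), d=2 → +e2, X_6=(2, 5)
t=6: X=(2, 5), d=2 → +e2, X_7=(2, 6)
t=7: X=(2, 6), d=2 → +e2, X_8=(2, 7)
t=8: X=(2, 7), d=0 → +e1, X_9=(3, 7)
t=9: X=(3, 7), d=1 → -e1, X_10=(2, 7)
t=10: X=(2, 7), d=3 → -e2, X_11=(2, 6)
t=11: X=(2, 6), d=1 → -e1, X_12=(1, 6)
t=12: X=(1, 6), d=2 → +e2, X_13=(1, 7)
t=13: X=(1, 7), d=3 → -e2, X_14=(1, 6)
t=14: X=(1, 6), d=2 → +e2, X_15=(1, 7)
t=15: X=(1, 7), d=3 → -e2, X_16=(1, 6)
t=16: X=(1, 6), d=1 → -e1, X_17=(0, 6)
t=17: X=(0, 6), d=2 → +e2, X_18=(0, 7)
t=18: X=(0, 7), d=2 → +e2, X_19=(0, 8)
t=19: X=(0, 8), d=0 → +e1, X_20=(1, 8)

(1, 8)


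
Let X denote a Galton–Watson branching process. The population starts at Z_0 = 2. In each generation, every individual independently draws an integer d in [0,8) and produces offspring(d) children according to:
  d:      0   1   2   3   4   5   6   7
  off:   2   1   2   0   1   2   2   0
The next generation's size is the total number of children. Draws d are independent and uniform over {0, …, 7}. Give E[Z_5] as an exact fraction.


Outcome values over d=0..7: [2, 1, 2, 0, 1, 2, 2, 0]
Σy = 10, Σy² = 18, M = 8
μ = 10/8 = 5/4,  σ² = 18/8 − (5/4)² = 11/16
E[Z_0] = 2
E[Z_1] = 5/4·E[Z_0] = 5/2
E[Z_2] = 5/4·E[Z_1] = 25/8
E[Z_3] = 5/4·E[Z_2] = 125/32
E[Z_4] = 5/4·E[Z_3] = 625/128
E[Z_5] = 5/4·E[Z_4] = 3125/512

3125/512


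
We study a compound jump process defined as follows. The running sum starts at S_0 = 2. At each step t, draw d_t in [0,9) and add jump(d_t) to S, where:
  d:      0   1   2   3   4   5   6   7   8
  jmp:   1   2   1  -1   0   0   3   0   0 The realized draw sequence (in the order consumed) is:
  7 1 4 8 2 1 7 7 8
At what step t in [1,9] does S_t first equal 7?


6

t=0: S=2, d=7, jump=0, S_1=2
t=1: S=2, d=1, jump=2, S_2=4
t=2: S=4, d=4, jump=0, S_3=4
t=3: S=4, d=8, jump=0, S_4=4
t=4: S=4, d=2, jump=1, S_5=5
t=5: S=5, d=1, jump=2, S_6=7
t=6: S=7, d=7, jump=0, S_7=7
t=7: S=7, d=7, jump=0, S_8=7
t=8: S=7, d=8, jump=0, S_9=7


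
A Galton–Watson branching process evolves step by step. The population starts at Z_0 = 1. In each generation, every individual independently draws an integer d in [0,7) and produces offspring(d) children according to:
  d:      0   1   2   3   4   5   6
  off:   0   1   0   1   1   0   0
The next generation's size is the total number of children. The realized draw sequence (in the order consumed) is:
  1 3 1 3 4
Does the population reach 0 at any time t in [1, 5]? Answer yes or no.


gen 0: Z_0=1, draws=[1], offspring=[1], Z_1=1
gen 1: Z_1=1, draws=[3], offspring=[1], Z_2=1
gen 2: Z_2=1, draws=[1], offspring=[1], Z_3=1
gen 3: Z_3=1, draws=[3], offspring=[1], Z_4=1
gen 4: Z_4=1, draws=[4], offspring=[1], Z_5=1

no


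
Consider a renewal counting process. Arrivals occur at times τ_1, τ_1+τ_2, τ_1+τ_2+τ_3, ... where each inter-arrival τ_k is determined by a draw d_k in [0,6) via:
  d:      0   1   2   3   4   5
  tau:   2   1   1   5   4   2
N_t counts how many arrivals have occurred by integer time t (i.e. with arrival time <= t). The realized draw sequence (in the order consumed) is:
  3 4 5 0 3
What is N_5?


1

draw d_1=3: τ_1=5, arrival time A_1=5
draw d_2=4: τ_2=4, arrival time A_2=9
draw d_3=5: τ_3=2, arrival time A_3=11
draw d_4=0: τ_4=2, arrival time A_4=13
draw d_5=3: τ_5=5, arrival time A_5=18
N_t over t=0..5: 0:0 1:0 2:0 3:0 4:0 5:1


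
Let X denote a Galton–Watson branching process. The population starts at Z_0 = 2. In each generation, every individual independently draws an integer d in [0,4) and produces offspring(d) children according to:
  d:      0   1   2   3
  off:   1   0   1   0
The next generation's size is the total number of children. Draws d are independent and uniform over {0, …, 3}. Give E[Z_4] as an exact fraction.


1/8

Outcome values over d=0..3: [1, 0, 1, 0]
Σy = 2, Σy² = 2, M = 4
μ = 2/4 = 1/2,  σ² = 2/4 − (1/2)² = 1/4
E[Z_0] = 2
E[Z_1] = 1/2·E[Z_0] = 1
E[Z_2] = 1/2·E[Z_1] = 1/2
E[Z_3] = 1/2·E[Z_2] = 1/4
E[Z_4] = 1/2·E[Z_3] = 1/8


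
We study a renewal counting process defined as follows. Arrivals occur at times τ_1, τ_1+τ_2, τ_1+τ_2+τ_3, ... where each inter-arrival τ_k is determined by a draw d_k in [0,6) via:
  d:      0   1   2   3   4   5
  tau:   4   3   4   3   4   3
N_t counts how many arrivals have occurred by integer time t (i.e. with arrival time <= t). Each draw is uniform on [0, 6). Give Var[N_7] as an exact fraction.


3/16

Inter-arrival values over d=0..5: [4, 3, 4, 3, 4, 3]
Each d has probability 1/6, so the pmf of τ is: f(3) = 1/2, f(4) = 1/2
Let p_n(j) = P(N_n = j), with p_0 = [1]. Condition on τ_1: p_n(0) = P(τ > n), and for j >= 1, p_n(j) = Σ_{k<=n} f(k)·p_{n−k}(j−1)
p_1 = [1]  (j = 0)
p_2 = [1]  (j = 0)
p_3 = [1/2, 1/2]  (j = 0..1)
p_4 = [0, 1]  (j = 0..1)
p_5 = [0, 1]  (j = 0..1)
p_6 = [0, 3/4, 1/4]  (j = 0..2)
p_7 = [0, 1/4, 3/4]  (j = 0..2)
E[N_7] = Σ j·p_7(j) = 7/4;  E[N_7²] = Σ j²·p_7(j) = 13/4
Var[N_7] = 13/4 − (7/4)² = 3/16


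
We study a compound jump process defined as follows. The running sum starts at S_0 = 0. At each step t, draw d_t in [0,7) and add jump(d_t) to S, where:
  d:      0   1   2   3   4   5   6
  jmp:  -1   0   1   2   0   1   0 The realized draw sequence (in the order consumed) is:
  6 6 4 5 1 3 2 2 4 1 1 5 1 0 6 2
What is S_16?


6

t=0: S=0, d=6, jump=0, S_1=0
t=1: S=0, d=6, jump=0, S_2=0
t=2: S=0, d=4, jump=0, S_3=0
t=3: S=0, d=5, jump=1, S_4=1
t=4: S=1, d=1, jump=0, S_5=1
t=5: S=1, d=3, jump=2, S_6=3
t=6: S=3, d=2, jump=1, S_7=4
t=7: S=4, d=2, jump=1, S_8=5
t=8: S=5, d=4, jump=0, S_9=5
t=9: S=5, d=1, jump=0, S_10=5
t=10: S=5, d=1, jump=0, S_11=5
t=11: S=5, d=5, jump=1, S_12=6
t=12: S=6, d=1, jump=0, S_13=6
t=13: S=6, d=0, jump=-1, S_14=5
t=14: S=5, d=6, jump=0, S_15=5
t=15: S=5, d=2, jump=1, S_16=6


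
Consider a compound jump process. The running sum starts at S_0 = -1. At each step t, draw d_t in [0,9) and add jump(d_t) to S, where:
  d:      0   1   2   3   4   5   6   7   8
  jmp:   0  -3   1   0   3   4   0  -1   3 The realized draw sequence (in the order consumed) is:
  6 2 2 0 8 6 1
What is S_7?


1

t=0: S=-1, d=6, jump=0, S_1=-1
t=1: S=-1, d=2, jump=1, S_2=0
t=2: S=0, d=2, jump=1, S_3=1
t=3: S=1, d=0, jump=0, S_4=1
t=4: S=1, d=8, jump=3, S_5=4
t=5: S=4, d=6, jump=0, S_6=4
t=6: S=4, d=1, jump=-3, S_7=1


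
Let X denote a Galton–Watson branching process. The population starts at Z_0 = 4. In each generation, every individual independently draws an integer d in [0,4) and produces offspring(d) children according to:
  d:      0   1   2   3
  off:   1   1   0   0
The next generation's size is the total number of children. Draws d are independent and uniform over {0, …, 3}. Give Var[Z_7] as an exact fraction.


127/4096

Outcome values over d=0..3: [1, 1, 0, 0]
Σy = 2, Σy² = 2, M = 4
μ = 2/4 = 1/2,  σ² = 2/4 − (1/2)² = 1/4
V_0 = 0, E_0 = 4
V_1 = 1/4·E_0 + (1/2)²·V_0 = 1;  E_1 = 2
V_2 = 1/4·E_1 + (1/2)²·V_1 = 3/4;  E_2 = 1
V_3 = 1/4·E_2 + (1/2)²·V_2 = 7/16;  E_3 = 1/2
V_4 = 1/4·E_3 + (1/2)²·V_3 = 15/64;  E_4 = 1/4
V_5 = 1/4·E_4 + (1/2)²·V_4 = 31/256;  E_5 = 1/8
V_6 = 1/4·E_5 + (1/2)²·V_5 = 63/1024;  E_6 = 1/16
V_7 = 1/4·E_6 + (1/2)²·V_6 = 127/4096;  E_7 = 1/32
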